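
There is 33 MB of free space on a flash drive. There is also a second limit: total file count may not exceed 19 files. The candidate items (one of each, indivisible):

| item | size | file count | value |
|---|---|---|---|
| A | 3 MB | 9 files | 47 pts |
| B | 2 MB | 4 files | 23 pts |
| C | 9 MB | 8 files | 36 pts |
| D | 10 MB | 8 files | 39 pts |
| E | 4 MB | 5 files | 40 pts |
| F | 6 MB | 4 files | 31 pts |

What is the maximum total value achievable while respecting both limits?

Feasible sets respecting both limits:
- A+E+F: size 13, file count 18, value 118
- A+B+E: size 9, file count 18, value 110
- D+E+F: size 20, file count 17, value 110
Best: 118 pts.

118 pts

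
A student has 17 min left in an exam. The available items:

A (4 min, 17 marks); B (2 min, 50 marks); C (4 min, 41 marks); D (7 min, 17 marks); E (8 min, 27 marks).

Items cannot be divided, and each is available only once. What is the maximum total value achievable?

Check high-value combinations within 17 min:
- A+B+C+D: time 4+2+4+7=17, value 17+50+41+17=125
- B+C+E: time 2+4+8=14, value 50+41+27=118
- A+B+C: time 4+2+4=10, value 17+50+41=108
- B+C+D: time 2+4+7=13, value 50+41+17=108
Best: 125 marks.

125 marks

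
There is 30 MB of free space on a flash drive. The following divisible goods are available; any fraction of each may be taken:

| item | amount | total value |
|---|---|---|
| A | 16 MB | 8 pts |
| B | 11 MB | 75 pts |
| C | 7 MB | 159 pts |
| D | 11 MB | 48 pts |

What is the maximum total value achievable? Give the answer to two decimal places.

282.50

Take in order of value per unit:
- C (159/7 per unit): all 7 → value 159, running total 159.00
- B (75/11 per unit): all 11 → value 75, running total 234.00
- D (48/11 per unit): all 11 → value 48, running total 282.00
- A (8/16 per unit): 1 of 16 → value 1×8/16 = 0.5000, running total 282.50
Total 282.50.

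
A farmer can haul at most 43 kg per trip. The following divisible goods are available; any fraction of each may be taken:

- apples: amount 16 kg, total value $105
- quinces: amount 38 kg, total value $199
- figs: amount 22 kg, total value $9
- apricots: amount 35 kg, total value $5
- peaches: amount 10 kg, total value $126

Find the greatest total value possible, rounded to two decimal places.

320.03

Take in order of value per unit:
- peaches (126/10 per unit): all 10 → value 126, running total 126.00
- apples (105/16 per unit): all 16 → value 105, running total 231.00
- quinces (199/38 per unit): 17 of 38 → value 17×199/38 = 89.0263, running total 320.03
Total 320.03.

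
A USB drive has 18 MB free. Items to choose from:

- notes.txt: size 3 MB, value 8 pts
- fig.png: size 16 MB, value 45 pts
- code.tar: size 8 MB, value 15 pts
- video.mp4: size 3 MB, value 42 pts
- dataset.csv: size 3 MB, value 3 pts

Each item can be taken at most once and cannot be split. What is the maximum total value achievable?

68 pts

This is a 0/1 knapsack; check combinations near the capacity.
- notes.txt+code.tar+video.mp4+dataset.csv: size 3+8+3+3=17, value 8+15+42+3=68
- notes.txt+code.tar+video.mp4: size 3+8+3=14, value 8+15+42=65
- code.tar+video.mp4+dataset.csv: size 8+3+3=14, value 15+42+3=60
- code.tar+video.mp4: size 8+3=11, value 15+42=57
Best: 68 pts.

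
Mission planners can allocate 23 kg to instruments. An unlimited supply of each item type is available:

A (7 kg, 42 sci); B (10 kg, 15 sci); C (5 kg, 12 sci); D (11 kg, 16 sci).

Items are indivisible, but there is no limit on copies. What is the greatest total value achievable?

Best value-per-unit is A at 42/7, and filling with it alone uses mass 3×7=21. No mix of the others beats 3×42 = 126.

126 sci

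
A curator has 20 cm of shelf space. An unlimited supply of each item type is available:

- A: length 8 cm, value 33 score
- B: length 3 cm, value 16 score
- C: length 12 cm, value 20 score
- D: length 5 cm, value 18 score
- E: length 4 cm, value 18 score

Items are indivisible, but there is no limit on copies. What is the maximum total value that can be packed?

100 score

Best value-per-unit is B at 16/3; filling with it alone gives 6×16 = 96.
Optimal mix: 4×B + 2×E → length 20, value 100.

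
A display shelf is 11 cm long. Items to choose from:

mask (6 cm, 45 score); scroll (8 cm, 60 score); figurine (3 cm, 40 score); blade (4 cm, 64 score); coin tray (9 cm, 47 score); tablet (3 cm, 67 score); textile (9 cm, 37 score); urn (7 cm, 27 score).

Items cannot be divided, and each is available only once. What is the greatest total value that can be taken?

171 score

Check high-value combinations within 11 cm:
- figurine+blade+tablet: length 3+4+3=10, value 40+64+67=171
- blade+tablet: length 4+3=7, value 64+67=131
- scroll+tablet: length 8+3=11, value 60+67=127
Best: 171 score.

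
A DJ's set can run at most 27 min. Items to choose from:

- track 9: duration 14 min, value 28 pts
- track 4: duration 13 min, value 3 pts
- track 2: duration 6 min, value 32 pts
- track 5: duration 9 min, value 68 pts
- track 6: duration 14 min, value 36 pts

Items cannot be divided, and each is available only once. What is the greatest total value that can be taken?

104 pts

This is a 0/1 knapsack; check combinations near the capacity.
- track 5+track 6: duration 9+14=23, value 68+36=104
- track 2+track 5: duration 6+9=15, value 32+68=100
- track 9+track 5: duration 14+9=23, value 28+68=96
Best: 104 pts.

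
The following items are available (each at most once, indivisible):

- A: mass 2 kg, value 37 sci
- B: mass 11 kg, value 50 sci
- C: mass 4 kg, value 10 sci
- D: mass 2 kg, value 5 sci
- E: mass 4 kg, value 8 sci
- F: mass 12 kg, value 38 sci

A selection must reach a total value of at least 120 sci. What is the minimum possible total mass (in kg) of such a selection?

Subsets with value ≥ 120, sorted by total mass:
- A+B+F: mass 25, value 125
- A+B+D+F: mass 27, value 130
- A+B+C+F: mass 29, value 135
- A+B+E+F: mass 29, value 133
Minimum mass: 25 kg.

25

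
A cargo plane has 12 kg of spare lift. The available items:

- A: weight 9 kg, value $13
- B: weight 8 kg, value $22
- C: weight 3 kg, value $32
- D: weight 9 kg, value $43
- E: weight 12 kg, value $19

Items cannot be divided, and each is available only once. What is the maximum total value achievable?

Check high-value combinations within 12 kg:
- C+D: weight 3+9=12, value 32+43=75
- B+C: weight 8+3=11, value 22+32=54
- A+C: weight 9+3=12, value 13+32=45
- D: weight 9, value 43
Best: $75.

$75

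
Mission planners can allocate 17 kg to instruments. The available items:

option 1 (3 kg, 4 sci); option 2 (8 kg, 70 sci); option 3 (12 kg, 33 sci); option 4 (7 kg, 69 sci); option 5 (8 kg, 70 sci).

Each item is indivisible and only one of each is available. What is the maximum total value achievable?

Check high-value combinations within 17 kg:
- option 2+option 5: mass 8+8=16, value 70+70=140
- option 2+option 4: mass 8+7=15, value 70+69=139
- option 4+option 5: mass 7+8=15, value 69+70=139
- option 1+option 2: mass 3+8=11, value 4+70=74
Best: 140 sci.

140 sci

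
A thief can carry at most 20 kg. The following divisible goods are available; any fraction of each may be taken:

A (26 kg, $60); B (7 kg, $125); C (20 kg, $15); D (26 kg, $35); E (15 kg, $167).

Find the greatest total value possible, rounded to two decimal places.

Take in order of value per unit:
- B (125/7 per unit): all 7 → value 125, running total 125.00
- E (167/15 per unit): 13 of 15 → value 13×167/15 = 144.7333, running total 269.73
Total 269.73.

269.73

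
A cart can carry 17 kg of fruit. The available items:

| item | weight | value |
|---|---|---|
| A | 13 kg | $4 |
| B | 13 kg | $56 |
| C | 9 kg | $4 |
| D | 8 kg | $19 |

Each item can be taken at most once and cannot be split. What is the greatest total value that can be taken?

$56

This is a 0/1 knapsack; check combinations near the capacity.
- B: weight 13, value 56
- C+D: weight 9+8=17, value 4+19=23
- D: weight 8, value 19
- C: weight 9, value 4
- A: weight 13, value 4
Best: $56.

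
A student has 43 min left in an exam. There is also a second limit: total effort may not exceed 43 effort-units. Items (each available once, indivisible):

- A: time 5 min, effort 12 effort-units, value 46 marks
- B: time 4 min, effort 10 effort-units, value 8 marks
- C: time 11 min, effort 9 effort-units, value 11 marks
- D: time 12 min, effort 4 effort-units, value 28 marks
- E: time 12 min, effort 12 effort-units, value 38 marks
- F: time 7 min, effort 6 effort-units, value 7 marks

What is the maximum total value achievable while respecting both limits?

123 marks

Feasible sets respecting both limits:
- A+C+D+E: time 40, effort 37, value 123
- A+B+D+E: time 33, effort 38, value 120
- A+D+E+F: time 36, effort 34, value 119
Best: 123 marks.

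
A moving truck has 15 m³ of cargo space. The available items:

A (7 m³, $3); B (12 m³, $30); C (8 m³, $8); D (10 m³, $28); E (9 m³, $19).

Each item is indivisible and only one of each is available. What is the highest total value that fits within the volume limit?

This is a 0/1 knapsack; check combinations near the capacity.
- B: volume 12, value 30
- D: volume 10, value 28
- E: volume 9, value 19
- A+C: volume 7+8=15, value 3+8=11
- C: volume 8, value 8
Best: $30.

$30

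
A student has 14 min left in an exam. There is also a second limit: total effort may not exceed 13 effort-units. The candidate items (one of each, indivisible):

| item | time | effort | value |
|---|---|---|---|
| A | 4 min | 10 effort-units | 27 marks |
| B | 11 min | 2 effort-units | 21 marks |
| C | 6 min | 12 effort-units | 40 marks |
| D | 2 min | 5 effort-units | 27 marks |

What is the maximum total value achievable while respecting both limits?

48 marks

Feasible sets respecting both limits:
- B+D: time 13, effort 7, value 48
- C: time 6, effort 12, value 40
- A: time 4, effort 10, value 27
- D: time 2, effort 5, value 27
Best: 48 marks.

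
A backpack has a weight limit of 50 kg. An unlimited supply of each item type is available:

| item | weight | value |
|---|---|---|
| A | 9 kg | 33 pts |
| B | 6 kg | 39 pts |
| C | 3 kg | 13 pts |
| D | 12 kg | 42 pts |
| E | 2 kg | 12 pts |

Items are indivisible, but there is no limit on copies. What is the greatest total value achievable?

324 pts

Best value-per-unit is B at 39/6; filling with it alone gives 8×39 = 312.
Optimal mix: 8×B + 1×E → weight 50, value 324.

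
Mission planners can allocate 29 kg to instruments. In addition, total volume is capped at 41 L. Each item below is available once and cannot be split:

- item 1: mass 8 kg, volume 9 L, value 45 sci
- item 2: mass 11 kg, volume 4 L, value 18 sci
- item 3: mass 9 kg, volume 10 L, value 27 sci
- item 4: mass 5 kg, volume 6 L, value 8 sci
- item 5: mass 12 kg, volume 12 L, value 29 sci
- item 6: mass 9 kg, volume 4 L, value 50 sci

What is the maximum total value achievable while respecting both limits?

124 sci

Feasible sets respecting both limits:
- item 1+item 5+item 6: mass 29, volume 25, value 124
- item 1+item 3+item 6: mass 26, volume 23, value 122
- item 1+item 2+item 6: mass 28, volume 17, value 113
Best: 124 sci.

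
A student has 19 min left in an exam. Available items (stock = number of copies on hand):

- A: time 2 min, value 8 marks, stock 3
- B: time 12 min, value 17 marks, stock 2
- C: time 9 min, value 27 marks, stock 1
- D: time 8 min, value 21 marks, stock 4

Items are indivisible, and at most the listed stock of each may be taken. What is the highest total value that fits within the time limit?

Top feasible selections:
- 1×A + 1×C + 1×D: time 19, value 56
- 3×A + 1×C: time 15, value 51
- 1×A + 2×D: time 18, value 50
Best: 56 marks.

56 marks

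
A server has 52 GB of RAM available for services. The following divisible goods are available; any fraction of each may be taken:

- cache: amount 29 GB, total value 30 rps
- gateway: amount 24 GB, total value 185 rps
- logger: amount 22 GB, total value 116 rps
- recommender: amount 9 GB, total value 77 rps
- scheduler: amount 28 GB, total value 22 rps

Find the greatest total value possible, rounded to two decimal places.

362.18

Take in order of value per unit:
- recommender (77/9 per unit): all 9 → value 77, running total 77.00
- gateway (185/24 per unit): all 24 → value 185, running total 262.00
- logger (116/22 per unit): 19 of 22 → value 19×116/22 = 100.1818, running total 362.18
Total 362.18.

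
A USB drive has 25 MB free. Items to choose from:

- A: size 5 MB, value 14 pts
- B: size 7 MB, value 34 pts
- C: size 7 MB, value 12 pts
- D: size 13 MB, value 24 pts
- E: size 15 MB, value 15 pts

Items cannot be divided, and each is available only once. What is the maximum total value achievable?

Check high-value combinations within 25 MB:
- A+B+D: size 5+7+13=25, value 14+34+24=72
- A+B+C: size 5+7+7=19, value 14+34+12=60
- B+D: size 7+13=20, value 34+24=58
- A+C+D: size 5+7+13=25, value 14+12+24=50
Best: 72 pts.

72 pts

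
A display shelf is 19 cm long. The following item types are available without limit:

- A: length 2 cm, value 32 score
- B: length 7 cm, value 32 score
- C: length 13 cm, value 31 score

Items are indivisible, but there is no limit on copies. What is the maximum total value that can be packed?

Best value-per-unit is A at 32/2, and filling with it alone uses length 9×2=18. No mix of the others beats 9×32 = 288.

288 score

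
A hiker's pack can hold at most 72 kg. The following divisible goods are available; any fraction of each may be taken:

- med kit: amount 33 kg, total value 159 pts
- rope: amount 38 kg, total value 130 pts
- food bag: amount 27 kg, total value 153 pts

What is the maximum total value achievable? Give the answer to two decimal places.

353.05

Take in order of value per unit:
- food bag (153/27 per unit): all 27 → value 153, running total 153.00
- med kit (159/33 per unit): all 33 → value 159, running total 312.00
- rope (130/38 per unit): 12 of 38 → value 12×130/38 = 41.0526, running total 353.05
Total 353.05.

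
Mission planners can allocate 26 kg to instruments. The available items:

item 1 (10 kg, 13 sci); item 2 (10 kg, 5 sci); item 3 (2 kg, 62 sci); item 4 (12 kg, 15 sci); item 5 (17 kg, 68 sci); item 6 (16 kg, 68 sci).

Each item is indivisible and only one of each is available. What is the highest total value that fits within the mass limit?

130 sci

This is a 0/1 knapsack; check combinations near the capacity.
- item 3+item 6: mass 2+16=18, value 62+68=130
- item 3+item 5: mass 2+17=19, value 62+68=130
- item 1+item 3+item 4: mass 10+2+12=24, value 13+62+15=90
- item 2+item 3+item 4: mass 10+2+12=24, value 5+62+15=82
Best: 130 sci.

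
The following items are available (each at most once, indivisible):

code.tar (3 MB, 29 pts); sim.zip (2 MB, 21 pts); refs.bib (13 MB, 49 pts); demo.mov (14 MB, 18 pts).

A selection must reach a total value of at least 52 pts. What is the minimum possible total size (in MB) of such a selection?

Subsets with value ≥ 52, sorted by total size:
- sim.zip+refs.bib: size 15, value 70
- code.tar+refs.bib: size 16, value 78
- code.tar+sim.zip+refs.bib: size 18, value 99
- code.tar+sim.zip+demo.mov: size 19, value 68
Minimum size: 15 MB.

15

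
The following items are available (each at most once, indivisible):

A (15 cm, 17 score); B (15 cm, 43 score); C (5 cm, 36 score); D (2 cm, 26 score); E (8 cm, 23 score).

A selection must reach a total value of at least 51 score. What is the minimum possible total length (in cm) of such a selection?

Subsets with value ≥ 51, sorted by total length:
- C+D: length 7, value 62
- C+E: length 13, value 59
- C+D+E: length 15, value 85
- B+D: length 17, value 69
Minimum length: 7 cm.

7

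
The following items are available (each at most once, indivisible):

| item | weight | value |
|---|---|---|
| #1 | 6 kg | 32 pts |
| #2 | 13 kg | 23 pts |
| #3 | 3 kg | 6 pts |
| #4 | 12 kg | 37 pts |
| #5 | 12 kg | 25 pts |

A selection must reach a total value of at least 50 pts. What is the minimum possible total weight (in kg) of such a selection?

18

Subsets with value ≥ 50, sorted by total weight:
- #1+#4: weight 18, value 69
- #1+#5: weight 18, value 57
Minimum weight: 18 kg.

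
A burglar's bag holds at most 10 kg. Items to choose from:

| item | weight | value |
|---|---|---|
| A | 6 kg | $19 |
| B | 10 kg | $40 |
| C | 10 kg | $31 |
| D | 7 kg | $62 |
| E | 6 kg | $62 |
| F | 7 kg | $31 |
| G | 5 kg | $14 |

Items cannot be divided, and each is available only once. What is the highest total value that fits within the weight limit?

Check high-value combinations within 10 kg:
- E: weight 6, value 62
- D: weight 7, value 62
- B: weight 10, value 40
Best: $62.

$62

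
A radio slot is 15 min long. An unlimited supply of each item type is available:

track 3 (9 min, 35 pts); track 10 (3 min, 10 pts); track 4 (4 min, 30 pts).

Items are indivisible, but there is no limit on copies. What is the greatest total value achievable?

Best value-per-unit is track 4 at 30/4; filling with it alone gives 3×30 = 90.
Optimal mix: 1×track 10 + 3×track 4 → duration 15, value 100.

100 pts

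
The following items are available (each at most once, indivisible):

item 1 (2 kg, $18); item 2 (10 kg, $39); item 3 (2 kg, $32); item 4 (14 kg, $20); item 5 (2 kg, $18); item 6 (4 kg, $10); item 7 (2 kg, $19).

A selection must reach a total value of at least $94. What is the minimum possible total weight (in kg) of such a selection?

Subsets with value ≥ 94, sorted by total weight:
- item 1+item 3+item 5+item 6+item 7: weight 12, value 97
- item 1+item 2+item 3+item 7: weight 16, value 108
- item 2+item 3+item 5+item 7: weight 16, value 108
Minimum weight: 12 kg.

12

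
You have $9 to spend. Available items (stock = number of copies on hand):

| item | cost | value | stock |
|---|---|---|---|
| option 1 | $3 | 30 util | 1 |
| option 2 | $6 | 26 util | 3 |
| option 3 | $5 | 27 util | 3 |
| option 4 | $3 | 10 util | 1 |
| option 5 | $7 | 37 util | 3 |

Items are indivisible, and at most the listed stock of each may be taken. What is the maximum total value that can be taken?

57 util

Best selections within cost 9 and stock limits:
- 1×option 1 + 1×option 3: cost 8, value 57
- 1×option 1 + 1×option 2: cost 9, value 56
- 1×option 1 + 1×option 4: cost 6, value 40
Best: 57 util.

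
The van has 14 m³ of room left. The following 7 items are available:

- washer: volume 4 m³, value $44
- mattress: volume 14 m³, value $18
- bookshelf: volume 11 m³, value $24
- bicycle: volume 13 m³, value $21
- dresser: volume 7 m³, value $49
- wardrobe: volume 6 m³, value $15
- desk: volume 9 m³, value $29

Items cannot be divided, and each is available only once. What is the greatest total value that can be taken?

Check high-value combinations within 14 m³:
- washer+dresser: volume 4+7=11, value 44+49=93
- washer+desk: volume 4+9=13, value 44+29=73
- dresser+wardrobe: volume 7+6=13, value 49+15=64
- washer+wardrobe: volume 4+6=10, value 44+15=59
- dresser: volume 7, value 49
Best: $93.

$93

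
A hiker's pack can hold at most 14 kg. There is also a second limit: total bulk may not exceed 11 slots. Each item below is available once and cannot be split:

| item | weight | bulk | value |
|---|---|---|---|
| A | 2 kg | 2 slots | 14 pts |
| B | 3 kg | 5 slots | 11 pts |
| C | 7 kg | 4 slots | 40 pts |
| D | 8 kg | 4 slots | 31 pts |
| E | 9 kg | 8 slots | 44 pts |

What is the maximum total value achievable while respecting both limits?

65 pts

Feasible sets respecting both limits:
- A+B+C: weight 12, bulk 11, value 65
- A+E: weight 11, bulk 10, value 58
- A+B+D: weight 13, bulk 11, value 56
- A+C: weight 9, bulk 6, value 54
Best: 65 pts.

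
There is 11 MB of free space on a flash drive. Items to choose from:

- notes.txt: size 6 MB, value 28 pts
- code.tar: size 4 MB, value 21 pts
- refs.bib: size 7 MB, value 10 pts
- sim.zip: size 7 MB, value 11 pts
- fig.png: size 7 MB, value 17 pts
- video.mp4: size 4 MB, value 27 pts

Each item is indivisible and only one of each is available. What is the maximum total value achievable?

55 pts

Check high-value combinations within 11 MB:
- notes.txt+video.mp4: size 6+4=10, value 28+27=55
- notes.txt+code.tar: size 6+4=10, value 28+21=49
- code.tar+video.mp4: size 4+4=8, value 21+27=48
- fig.png+video.mp4: size 7+4=11, value 17+27=44
- code.tar+fig.png: size 4+7=11, value 21+17=38
Best: 55 pts.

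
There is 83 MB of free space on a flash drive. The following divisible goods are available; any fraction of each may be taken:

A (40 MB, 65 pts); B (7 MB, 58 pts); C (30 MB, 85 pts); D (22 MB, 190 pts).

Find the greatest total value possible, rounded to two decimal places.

372.00

Take in order of value per unit:
- D (190/22 per unit): all 22 → value 190, running total 190.00
- B (58/7 per unit): all 7 → value 58, running total 248.00
- C (85/30 per unit): all 30 → value 85, running total 333.00
- A (65/40 per unit): 24 of 40 → value 24×65/40 = 39.0000, running total 372.00
Total 372.00.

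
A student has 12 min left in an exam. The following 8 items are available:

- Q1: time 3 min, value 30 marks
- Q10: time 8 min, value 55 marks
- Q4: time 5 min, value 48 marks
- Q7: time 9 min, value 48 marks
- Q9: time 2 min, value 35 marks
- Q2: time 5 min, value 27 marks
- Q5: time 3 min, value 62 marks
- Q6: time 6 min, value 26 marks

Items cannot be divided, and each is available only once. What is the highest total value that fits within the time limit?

Check high-value combinations within 12 min:
- Q4+Q9+Q5: time 5+2+3=10, value 48+35+62=145
- Q1+Q4+Q5: time 3+5+3=11, value 30+48+62=140
- Q1+Q9+Q5: time 3+2+3=8, value 30+35+62=127
Best: 145 marks.

145 marks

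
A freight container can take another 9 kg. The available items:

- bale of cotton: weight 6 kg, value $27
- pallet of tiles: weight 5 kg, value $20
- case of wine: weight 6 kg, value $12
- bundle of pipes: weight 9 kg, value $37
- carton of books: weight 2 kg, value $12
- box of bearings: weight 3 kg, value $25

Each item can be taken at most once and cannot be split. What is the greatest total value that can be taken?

Check high-value combinations within 9 kg:
- bale of cotton+box of bearings: weight 6+3=9, value 27+25=52
- pallet of tiles+box of bearings: weight 5+3=8, value 20+25=45
- bale of cotton+carton of books: weight 6+2=8, value 27+12=39
- carton of books+box of bearings: weight 2+3=5, value 12+25=37
- bundle of pipes: weight 9, value 37
Best: $52.

$52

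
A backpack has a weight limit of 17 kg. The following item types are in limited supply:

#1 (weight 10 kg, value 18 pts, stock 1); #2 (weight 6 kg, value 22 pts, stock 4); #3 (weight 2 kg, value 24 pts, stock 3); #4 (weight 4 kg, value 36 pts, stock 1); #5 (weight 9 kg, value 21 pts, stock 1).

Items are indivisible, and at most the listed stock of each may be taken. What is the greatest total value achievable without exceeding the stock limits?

Top feasible selections:
- 1×#2 + 3×#3 + 1×#4: weight 16, value 130
- 3×#3 + 1×#4: weight 10, value 108
- 1×#2 + 2×#3 + 1×#4: weight 14, value 106
Best: 130 pts.

130 pts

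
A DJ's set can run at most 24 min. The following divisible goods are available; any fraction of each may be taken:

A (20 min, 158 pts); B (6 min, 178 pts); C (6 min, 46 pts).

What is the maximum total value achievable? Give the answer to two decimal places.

320.20

Take in order of value per unit:
- B (178/6 per unit): all 6 → value 178, running total 178.00
- A (158/20 per unit): 18 of 20 → value 18×158/20 = 142.2000, running total 320.20
Total 320.20.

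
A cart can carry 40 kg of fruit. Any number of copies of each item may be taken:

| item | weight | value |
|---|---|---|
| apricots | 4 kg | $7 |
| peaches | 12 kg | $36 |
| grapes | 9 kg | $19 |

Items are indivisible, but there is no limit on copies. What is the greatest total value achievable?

Best value-per-unit is peaches at 36/12; filling with it alone gives 3×36 = 108.
Optimal mix: 1×apricots + 3×peaches → weight 40, value 115.

$115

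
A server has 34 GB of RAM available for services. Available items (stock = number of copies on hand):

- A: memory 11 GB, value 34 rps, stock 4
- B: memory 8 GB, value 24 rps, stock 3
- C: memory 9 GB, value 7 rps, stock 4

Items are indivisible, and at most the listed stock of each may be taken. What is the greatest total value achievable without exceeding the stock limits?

Top feasible selections:
- 3×A: memory 33, value 102
- 2×A + 1×B: memory 30, value 92
- 1×A + 2×B: memory 27, value 82
- 3×B + 1×C: memory 33, value 79
Best: 102 rps.

102 rps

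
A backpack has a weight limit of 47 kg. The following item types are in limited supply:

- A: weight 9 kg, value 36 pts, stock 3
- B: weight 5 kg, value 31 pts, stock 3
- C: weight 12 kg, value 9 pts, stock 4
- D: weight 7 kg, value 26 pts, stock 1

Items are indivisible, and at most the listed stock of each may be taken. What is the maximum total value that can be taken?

201 pts

Top feasible selections:
- 3×A + 3×B: weight 42, value 201
- 3×A + 2×B + 1×D: weight 44, value 196
Best: 201 pts.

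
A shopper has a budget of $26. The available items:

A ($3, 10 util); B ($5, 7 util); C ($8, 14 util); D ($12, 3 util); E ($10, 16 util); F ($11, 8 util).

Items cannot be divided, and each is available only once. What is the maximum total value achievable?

This is a 0/1 knapsack; check combinations near the capacity.
- A+B+C+E: cost 3+5+8+10=26, value 10+7+14+16=47
- A+C+E: cost 3+8+10=21, value 10+14+16=40
- B+C+E: cost 5+8+10=23, value 7+14+16=37
- A+E+F: cost 3+10+11=24, value 10+16+8=34
Best: 47 util.

47 util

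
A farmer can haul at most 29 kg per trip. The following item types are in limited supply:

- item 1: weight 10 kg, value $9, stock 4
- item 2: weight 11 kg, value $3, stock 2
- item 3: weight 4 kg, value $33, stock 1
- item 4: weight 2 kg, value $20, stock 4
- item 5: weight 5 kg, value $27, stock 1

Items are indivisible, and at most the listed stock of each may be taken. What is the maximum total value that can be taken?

Top feasible selections:
- 1×item 1 + 1×item 3 + 4×item 4 + 1×item 5: weight 27, value 149
- 1×item 2 + 1×item 3 + 4×item 4 + 1×item 5: weight 28, value 143
- 1×item 3 + 4×item 4 + 1×item 5: weight 17, value 140
- 1×item 1 + 1×item 3 + 3×item 4 + 1×item 5: weight 25, value 129
Best: $149.

$149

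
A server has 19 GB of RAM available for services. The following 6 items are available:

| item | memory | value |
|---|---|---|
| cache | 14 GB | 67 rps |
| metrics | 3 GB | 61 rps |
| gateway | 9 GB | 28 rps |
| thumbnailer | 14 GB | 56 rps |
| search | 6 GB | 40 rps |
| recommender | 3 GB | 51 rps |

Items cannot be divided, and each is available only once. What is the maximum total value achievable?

Check high-value combinations within 19 GB:
- metrics+search+recommender: memory 3+6+3=12, value 61+40+51=152
- metrics+gateway+recommender: memory 3+9+3=15, value 61+28+51=140
- metrics+gateway+search: memory 3+9+6=18, value 61+28+40=129
- cache+metrics: memory 14+3=17, value 67+61=128
Best: 152 rps.

152 rps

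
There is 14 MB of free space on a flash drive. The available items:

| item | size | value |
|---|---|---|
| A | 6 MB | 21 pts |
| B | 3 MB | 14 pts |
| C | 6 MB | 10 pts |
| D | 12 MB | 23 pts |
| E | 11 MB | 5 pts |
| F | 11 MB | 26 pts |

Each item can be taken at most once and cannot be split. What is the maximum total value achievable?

Check high-value combinations within 14 MB:
- B+F: size 3+11=14, value 14+26=40
- A+B: size 6+3=9, value 21+14=35
- A+C: size 6+6=12, value 21+10=31
Best: 40 pts.

40 pts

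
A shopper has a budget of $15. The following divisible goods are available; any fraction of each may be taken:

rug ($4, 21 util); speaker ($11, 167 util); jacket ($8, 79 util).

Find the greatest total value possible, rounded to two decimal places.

Take in order of value per unit:
- speaker (167/11 per unit): all 11 → value 167, running total 167.00
- jacket (79/8 per unit): 4 of 8 → value 4×79/8 = 39.5000, running total 206.50
Total 206.50.

206.50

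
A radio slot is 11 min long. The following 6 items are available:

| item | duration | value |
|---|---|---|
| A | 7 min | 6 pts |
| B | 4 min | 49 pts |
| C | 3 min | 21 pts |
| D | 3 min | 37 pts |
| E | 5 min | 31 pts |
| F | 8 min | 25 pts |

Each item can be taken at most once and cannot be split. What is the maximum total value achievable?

Check high-value combinations within 11 min:
- B+C+D: duration 4+3+3=10, value 49+21+37=107
- C+D+E: duration 3+3+5=11, value 21+37+31=89
- B+D: duration 4+3=7, value 49+37=86
Best: 107 pts.

107 pts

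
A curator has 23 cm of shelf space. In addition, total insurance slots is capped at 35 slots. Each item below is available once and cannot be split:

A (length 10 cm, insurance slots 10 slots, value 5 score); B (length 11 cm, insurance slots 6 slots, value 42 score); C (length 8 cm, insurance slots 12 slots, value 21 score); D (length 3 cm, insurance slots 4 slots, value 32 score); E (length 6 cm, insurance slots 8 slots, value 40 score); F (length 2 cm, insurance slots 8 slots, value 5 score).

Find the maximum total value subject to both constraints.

119 score

Feasible sets respecting both limits:
- B+D+E+F: length 22, insurance slots 26, value 119
- B+D+E: length 20, insurance slots 18, value 114
- C+D+E+F: length 19, insurance slots 32, value 98
- B+C+D: length 22, insurance slots 22, value 95
Best: 119 score.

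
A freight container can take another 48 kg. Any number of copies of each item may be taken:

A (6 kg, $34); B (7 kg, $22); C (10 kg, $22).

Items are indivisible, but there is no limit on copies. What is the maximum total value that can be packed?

$272

Best value-per-unit is A at 34/6, and filling with it alone uses weight 8×6=48. No mix of the others beats 8×34 = 272.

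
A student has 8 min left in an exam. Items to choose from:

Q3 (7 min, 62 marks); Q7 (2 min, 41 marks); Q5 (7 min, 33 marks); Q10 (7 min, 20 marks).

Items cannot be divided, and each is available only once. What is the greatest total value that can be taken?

This is a 0/1 knapsack; check combinations near the capacity.
- Q3: time 7, value 62
- Q7: time 2, value 41
- Q5: time 7, value 33
- Q10: time 7, value 20
Best: 62 marks.

62 marks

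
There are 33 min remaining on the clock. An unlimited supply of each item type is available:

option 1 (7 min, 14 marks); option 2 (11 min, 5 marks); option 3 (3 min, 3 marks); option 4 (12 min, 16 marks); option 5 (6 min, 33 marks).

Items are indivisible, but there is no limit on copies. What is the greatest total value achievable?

168 marks

Best value-per-unit is option 5 at 33/6; filling with it alone gives 5×33 = 165.
Optimal mix: 1×option 3 + 5×option 5 → time 33, value 168.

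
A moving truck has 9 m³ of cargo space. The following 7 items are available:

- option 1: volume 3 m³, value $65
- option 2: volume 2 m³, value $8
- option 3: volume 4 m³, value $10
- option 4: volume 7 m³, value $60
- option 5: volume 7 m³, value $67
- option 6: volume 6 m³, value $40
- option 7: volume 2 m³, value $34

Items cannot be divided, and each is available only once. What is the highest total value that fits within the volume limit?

Check high-value combinations within 9 m³:
- option 1+option 3+option 7: volume 3+4+2=9, value 65+10+34=109
- option 1+option 2+option 7: volume 3+2+2=7, value 65+8+34=107
- option 1+option 6: volume 3+6=9, value 65+40=105
- option 5+option 7: volume 7+2=9, value 67+34=101
Best: $109.

$109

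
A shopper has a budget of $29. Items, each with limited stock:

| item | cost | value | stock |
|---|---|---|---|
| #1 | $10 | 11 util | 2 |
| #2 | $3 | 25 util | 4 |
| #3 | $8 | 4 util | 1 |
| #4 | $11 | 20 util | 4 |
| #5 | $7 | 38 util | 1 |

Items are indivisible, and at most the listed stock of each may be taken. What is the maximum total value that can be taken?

Best selections within cost 29 and stock limits:
- 1×#1 + 4×#2 + 1×#5: cost 29, value 149
- 4×#2 + 1×#3 + 1×#5: cost 27, value 142
- 4×#2 + 1×#5: cost 19, value 138
- 3×#2 + 1×#4 + 1×#5: cost 27, value 133
Best: 149 util.

149 util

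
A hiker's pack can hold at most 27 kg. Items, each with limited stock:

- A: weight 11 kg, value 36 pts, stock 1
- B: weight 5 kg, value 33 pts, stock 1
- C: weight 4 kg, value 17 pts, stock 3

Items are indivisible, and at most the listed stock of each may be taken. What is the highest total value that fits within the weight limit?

103 pts

Top feasible selections:
- 1×A + 1×B + 2×C: weight 24, value 103
- 1×A + 3×C: weight 23, value 87
- 1×A + 1×B + 1×C: weight 20, value 86
- 1×B + 3×C: weight 17, value 84
Best: 103 pts.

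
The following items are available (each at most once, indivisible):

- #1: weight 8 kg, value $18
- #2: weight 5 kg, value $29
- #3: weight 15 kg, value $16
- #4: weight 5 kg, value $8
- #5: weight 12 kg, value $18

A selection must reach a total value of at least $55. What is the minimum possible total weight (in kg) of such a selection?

Subsets with value ≥ 55, sorted by total weight:
- #1+#2+#4: weight 18, value 55
- #2+#4+#5: weight 22, value 55
- #1+#2+#5: weight 25, value 65
- #1+#2+#3: weight 28, value 63
Minimum weight: 18 kg.

18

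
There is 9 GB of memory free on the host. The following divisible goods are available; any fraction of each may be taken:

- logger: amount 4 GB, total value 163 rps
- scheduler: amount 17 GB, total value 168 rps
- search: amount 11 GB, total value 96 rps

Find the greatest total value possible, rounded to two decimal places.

212.41

Take in order of value per unit:
- logger (163/4 per unit): all 4 → value 163, running total 163.00
- scheduler (168/17 per unit): 5 of 17 → value 5×168/17 = 49.4118, running total 212.41
Total 212.41.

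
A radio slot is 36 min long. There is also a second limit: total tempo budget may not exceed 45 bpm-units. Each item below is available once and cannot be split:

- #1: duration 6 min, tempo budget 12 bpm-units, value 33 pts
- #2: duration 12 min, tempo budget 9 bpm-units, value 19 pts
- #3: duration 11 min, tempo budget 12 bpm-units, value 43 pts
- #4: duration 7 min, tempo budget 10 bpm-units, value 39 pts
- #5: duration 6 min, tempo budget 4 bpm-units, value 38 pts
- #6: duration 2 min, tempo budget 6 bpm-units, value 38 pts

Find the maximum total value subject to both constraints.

Feasible sets respecting both limits:
- #1+#3+#4+#5+#6: duration 32, tempo budget 44, value 191
- #1+#2+#4+#5+#6: duration 33, tempo budget 41, value 167
- #3+#4+#5+#6: duration 26, tempo budget 32, value 158
- #1+#3+#4+#5: duration 30, tempo budget 38, value 153
Best: 191 pts.

191 pts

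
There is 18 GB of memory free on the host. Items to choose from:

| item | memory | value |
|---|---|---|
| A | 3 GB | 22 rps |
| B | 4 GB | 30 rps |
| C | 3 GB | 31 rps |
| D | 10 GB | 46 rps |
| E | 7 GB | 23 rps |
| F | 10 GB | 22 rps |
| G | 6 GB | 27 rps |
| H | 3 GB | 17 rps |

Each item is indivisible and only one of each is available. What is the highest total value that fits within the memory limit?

110 rps

Check high-value combinations within 18 GB:
- A+B+C+G: memory 3+4+3+6=16, value 22+30+31+27=110
- B+C+D: memory 4+3+10=17, value 30+31+46=107
- A+B+C+E: memory 3+4+3+7=17, value 22+30+31+23=106
- B+C+G+H: memory 4+3+6+3=16, value 30+31+27+17=105
- B+C+E+H: memory 4+3+7+3=17, value 30+31+23+17=101
Best: 110 rps.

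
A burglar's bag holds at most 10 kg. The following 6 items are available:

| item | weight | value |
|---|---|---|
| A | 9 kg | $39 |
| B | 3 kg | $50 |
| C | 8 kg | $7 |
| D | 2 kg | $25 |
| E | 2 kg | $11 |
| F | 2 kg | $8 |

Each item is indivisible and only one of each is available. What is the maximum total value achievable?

This is a 0/1 knapsack; check combinations near the capacity.
- B+D+E+F: weight 3+2+2+2=9, value 50+25+11+8=94
- B+D+E: weight 3+2+2=7, value 50+25+11=86
- B+D+F: weight 3+2+2=7, value 50+25+8=83
Best: $94.

$94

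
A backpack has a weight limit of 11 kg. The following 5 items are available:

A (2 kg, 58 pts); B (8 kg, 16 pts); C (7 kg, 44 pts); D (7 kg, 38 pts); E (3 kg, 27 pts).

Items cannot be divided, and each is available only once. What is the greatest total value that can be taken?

102 pts

Check high-value combinations within 11 kg:
- A+C: weight 2+7=9, value 58+44=102
- A+D: weight 2+7=9, value 58+38=96
- A+E: weight 2+3=5, value 58+27=85
- A+B: weight 2+8=10, value 58+16=74
- C+E: weight 7+3=10, value 44+27=71
Best: 102 pts.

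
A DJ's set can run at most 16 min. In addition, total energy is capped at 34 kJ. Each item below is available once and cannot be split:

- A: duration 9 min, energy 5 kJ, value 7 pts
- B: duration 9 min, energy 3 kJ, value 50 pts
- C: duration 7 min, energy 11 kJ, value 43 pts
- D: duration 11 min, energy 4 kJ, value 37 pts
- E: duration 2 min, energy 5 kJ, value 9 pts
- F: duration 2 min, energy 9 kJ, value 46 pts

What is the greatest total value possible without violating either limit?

105 pts

Feasible sets respecting both limits:
- B+E+F: duration 13, energy 17, value 105
- C+E+F: duration 11, energy 25, value 98
- B+F: duration 11, energy 12, value 96
Best: 105 pts.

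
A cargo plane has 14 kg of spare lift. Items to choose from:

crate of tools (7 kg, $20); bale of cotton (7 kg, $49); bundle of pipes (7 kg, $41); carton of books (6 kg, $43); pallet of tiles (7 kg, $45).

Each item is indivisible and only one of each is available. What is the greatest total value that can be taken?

This is a 0/1 knapsack; check combinations near the capacity.
- bale of cotton+pallet of tiles: weight 7+7=14, value 49+45=94
- bale of cotton+carton of books: weight 7+6=13, value 49+43=92
- bale of cotton+bundle of pipes: weight 7+7=14, value 49+41=90
- carton of books+pallet of tiles: weight 6+7=13, value 43+45=88
Best: $94.

$94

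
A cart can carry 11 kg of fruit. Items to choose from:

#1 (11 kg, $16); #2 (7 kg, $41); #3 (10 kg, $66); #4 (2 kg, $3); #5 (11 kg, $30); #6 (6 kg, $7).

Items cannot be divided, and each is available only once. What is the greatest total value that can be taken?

Check high-value combinations within 11 kg:
- #3: weight 10, value 66
- #2+#4: weight 7+2=9, value 41+3=44
- #2: weight 7, value 41
Best: $66.

$66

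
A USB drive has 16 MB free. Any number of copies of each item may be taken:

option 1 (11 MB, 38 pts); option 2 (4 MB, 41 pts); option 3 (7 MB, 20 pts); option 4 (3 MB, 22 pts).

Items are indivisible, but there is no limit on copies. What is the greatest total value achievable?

164 pts

Best value-per-unit is option 2 at 41/4, and filling with it alone uses size 4×4=16. No mix of the others beats 4×41 = 164.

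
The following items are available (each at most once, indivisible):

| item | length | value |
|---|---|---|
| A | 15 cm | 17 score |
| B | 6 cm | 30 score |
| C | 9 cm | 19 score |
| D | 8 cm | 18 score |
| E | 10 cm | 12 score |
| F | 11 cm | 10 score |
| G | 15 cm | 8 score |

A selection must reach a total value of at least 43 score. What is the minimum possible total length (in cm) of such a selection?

14

Subsets with value ≥ 43, sorted by total length:
- B+D: length 14, value 48
- B+C: length 15, value 49
- A+B: length 21, value 47
- B+C+D: length 23, value 67
Minimum length: 14 cm.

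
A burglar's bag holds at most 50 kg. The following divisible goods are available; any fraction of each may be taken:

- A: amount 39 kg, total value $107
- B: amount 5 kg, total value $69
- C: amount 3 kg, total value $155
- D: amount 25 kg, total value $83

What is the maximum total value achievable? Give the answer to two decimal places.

Take in order of value per unit:
- C (155/3 per unit): all 3 → value 155, running total 155.00
- B (69/5 per unit): all 5 → value 69, running total 224.00
- D (83/25 per unit): all 25 → value 83, running total 307.00
- A (107/39 per unit): 17 of 39 → value 17×107/39 = 46.6410, running total 353.64
Total 353.64.

353.64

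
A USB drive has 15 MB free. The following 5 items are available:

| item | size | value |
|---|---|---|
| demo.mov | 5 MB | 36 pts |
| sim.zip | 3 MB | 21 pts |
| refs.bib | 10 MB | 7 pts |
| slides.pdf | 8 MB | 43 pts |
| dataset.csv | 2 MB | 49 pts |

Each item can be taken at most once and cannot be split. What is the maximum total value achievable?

128 pts

Check high-value combinations within 15 MB:
- demo.mov+slides.pdf+dataset.csv: size 5+8+2=15, value 36+43+49=128
- sim.zip+slides.pdf+dataset.csv: size 3+8+2=13, value 21+43+49=113
- demo.mov+sim.zip+dataset.csv: size 5+3+2=10, value 36+21+49=106
Best: 128 pts.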